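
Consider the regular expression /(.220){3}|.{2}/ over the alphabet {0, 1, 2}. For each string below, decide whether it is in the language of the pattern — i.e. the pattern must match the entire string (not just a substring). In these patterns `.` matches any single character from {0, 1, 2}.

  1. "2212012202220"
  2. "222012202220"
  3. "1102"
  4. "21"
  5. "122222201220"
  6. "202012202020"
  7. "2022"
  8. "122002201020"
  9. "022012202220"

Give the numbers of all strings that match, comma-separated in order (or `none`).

2, 4, 9

1 → no match
2 → match
3 → no match
4 → match
5 → no match
6 → no match
7 → no match
8 → no match
9 → match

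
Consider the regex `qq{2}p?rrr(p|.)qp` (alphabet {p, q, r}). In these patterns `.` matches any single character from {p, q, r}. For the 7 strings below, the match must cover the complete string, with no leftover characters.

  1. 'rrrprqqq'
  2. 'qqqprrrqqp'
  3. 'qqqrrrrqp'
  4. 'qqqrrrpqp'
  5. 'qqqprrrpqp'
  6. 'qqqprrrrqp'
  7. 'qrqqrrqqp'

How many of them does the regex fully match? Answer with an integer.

5

1. 'rrrprqqq' → no match — must start with 'qq'
2. 'qqqprrrqqp' → match
3. 'qqqrrrrqp' → match
4. 'qqqrrrpqp' → match
5. 'qqqprrrpqp' → match
6. 'qqqprrrrqp' → match
7. 'qrqqrrqqp' → no match — must start with 'qq'
Total matched: 5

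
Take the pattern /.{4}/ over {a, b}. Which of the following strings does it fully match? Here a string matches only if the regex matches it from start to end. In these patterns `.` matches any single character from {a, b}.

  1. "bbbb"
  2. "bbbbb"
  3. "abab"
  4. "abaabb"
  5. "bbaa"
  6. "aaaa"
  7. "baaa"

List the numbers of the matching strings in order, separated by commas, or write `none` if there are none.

1 → match
2 → no match
3 → match
4 → no match
5 → match
6 → match
7 → match

1, 3, 5, 6, 7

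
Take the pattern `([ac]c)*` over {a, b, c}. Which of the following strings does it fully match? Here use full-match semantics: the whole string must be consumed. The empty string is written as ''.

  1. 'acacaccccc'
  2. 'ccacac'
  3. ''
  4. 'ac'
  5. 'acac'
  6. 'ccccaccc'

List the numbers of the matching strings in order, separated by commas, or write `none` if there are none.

1 → match
2 → match
3 → match
4 → match
5 → match
6 → match

1, 2, 3, 4, 5, 6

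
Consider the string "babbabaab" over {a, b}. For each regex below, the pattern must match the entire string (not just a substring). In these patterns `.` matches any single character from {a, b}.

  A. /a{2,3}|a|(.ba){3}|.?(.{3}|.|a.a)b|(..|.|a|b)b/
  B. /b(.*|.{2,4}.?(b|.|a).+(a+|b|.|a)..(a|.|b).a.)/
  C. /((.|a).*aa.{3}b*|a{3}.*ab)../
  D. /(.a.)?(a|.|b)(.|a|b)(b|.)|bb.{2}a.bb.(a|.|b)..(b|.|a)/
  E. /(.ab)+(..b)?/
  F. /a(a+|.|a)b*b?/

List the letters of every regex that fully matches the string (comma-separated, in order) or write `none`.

B, E

A → no match
B → match
C → no match
D → no match
E → match
F → no match — must start with "a"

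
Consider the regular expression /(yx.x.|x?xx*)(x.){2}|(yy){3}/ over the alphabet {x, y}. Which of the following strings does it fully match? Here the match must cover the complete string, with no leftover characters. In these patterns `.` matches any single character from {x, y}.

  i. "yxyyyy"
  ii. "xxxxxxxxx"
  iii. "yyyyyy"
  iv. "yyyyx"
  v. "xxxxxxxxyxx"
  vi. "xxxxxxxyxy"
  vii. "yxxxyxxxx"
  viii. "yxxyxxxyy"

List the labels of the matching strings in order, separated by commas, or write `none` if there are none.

i → no match
ii → match
iii → match
iv → no match
v → match
vi → match
vii → match
viii → no match

ii, iii, v, vi, vii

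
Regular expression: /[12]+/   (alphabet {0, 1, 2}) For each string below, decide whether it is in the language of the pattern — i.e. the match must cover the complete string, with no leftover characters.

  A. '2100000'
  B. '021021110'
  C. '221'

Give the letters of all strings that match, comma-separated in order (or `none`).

A → no match
B → no match
C → match

C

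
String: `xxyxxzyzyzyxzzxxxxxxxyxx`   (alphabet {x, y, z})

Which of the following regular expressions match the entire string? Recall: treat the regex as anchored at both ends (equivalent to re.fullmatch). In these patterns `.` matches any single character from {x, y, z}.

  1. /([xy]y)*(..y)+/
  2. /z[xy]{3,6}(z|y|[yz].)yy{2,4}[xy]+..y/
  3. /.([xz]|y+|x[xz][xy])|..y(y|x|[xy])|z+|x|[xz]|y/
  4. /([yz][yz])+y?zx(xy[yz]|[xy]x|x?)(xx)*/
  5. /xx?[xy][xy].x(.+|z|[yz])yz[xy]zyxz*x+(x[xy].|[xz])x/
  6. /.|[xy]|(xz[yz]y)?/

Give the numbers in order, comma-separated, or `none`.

5

1 → no match — must end with `y`
2 → no match — must start with `z`
3 → no match
4 → no match
5 → match
6 → no match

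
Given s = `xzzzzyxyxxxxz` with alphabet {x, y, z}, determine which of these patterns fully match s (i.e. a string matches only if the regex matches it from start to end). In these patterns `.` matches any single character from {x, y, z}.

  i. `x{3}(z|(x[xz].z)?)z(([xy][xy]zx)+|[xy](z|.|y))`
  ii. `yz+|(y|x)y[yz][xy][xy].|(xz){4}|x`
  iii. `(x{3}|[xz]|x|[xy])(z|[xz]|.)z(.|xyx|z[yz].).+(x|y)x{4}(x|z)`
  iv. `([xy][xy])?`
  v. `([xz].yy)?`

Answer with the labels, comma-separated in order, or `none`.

iii

i → no match
ii → no match
iii → match
iv → no match
v → no match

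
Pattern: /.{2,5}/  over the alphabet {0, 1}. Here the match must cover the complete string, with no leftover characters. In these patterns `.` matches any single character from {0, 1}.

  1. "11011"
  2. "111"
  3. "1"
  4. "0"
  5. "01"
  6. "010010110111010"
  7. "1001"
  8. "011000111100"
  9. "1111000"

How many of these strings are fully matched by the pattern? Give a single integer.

1 → match
2 → match
3 → no match
4 → no match
5 → match
6 → no match
7 → match
8 → no match
9 → no match
Total matched: 4

4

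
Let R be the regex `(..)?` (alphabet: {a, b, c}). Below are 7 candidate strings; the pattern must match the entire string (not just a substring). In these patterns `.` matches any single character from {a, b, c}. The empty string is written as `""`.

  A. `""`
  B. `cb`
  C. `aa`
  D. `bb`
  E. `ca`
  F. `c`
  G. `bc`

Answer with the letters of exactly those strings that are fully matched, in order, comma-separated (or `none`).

A, B, C, D, E, G

A. `""` → match
B. `cb` → match
C. `aa` → match
D. `bb` → match
E. `ca` → match
F. `c` → no match
G. `bc` → match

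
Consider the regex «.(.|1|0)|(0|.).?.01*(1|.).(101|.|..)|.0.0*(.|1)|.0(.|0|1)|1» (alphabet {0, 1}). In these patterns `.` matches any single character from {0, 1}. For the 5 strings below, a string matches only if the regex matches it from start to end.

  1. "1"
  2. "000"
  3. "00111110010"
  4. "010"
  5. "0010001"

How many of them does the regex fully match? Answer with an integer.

3

1 → match
2 → match
3 → no match
4 → no match
5 → match
Total matched: 3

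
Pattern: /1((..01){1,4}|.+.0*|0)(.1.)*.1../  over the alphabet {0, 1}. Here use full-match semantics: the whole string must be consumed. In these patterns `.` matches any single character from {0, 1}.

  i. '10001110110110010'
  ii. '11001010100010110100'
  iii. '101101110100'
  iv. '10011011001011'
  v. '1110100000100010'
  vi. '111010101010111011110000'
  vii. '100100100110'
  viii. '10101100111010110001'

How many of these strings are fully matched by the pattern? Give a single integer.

i → no match
ii → match
iii → match
iv → no match
v → no match
vi → no match
vii → match
viii → no match
Total matched: 3

3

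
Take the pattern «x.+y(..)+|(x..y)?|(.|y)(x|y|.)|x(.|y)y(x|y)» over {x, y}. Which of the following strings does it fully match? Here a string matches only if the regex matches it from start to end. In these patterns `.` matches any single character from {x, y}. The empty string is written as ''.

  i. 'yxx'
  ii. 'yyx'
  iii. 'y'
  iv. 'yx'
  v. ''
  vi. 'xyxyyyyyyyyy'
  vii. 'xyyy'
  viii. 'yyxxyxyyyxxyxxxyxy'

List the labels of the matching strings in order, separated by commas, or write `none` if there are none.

i → no match
ii → no match
iii → no match
iv → match
v → match
vi → match
vii → match
viii → no match

iv, v, vi, vii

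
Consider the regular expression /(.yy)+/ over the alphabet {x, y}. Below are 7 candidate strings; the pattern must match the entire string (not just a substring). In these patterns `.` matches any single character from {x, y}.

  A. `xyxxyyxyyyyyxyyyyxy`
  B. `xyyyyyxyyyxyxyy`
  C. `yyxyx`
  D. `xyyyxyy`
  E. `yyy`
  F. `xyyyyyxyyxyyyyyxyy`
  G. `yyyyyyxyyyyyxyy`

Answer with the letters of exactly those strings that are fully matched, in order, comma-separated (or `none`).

E, F, G

A → no match — must end with `yy`
B → no match
C. `yyxyx` → no match — must end with `yy`
D. `xyyyxyy` → no match
E. `yyy` → match
F → match
G → match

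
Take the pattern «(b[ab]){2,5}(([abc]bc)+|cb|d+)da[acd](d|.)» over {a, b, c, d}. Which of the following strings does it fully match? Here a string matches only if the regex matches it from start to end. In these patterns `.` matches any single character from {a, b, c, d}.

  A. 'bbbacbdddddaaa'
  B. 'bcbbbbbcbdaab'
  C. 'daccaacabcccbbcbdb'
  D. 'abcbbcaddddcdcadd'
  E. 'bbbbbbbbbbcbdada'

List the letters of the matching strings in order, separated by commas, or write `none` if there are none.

A → no match
B → no match
C → no match — must start with 'b'
D → no match — must start with 'b'
E → match

E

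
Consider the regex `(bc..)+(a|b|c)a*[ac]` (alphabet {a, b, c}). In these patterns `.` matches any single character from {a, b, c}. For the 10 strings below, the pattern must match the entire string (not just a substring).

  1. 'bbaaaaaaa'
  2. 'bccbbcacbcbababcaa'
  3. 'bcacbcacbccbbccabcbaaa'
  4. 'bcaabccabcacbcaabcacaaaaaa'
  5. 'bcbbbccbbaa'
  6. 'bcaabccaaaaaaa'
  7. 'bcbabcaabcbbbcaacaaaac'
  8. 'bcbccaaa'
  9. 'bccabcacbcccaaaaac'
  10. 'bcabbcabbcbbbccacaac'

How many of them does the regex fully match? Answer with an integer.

8

1 → no match — must start with 'bc'
2 → no match
3 → match
4 → match
5 → match
6 → match
7 → match
8 → match
9 → match
10 → match
Total matched: 8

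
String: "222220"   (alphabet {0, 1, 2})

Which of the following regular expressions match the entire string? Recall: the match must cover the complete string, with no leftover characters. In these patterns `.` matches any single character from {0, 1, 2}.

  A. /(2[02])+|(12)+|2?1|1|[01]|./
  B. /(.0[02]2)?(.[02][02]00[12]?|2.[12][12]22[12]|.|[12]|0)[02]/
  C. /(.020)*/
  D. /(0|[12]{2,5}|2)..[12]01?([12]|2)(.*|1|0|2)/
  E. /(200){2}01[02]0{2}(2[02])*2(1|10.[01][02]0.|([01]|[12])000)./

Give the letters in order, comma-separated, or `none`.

A → match
B → no match
C → no match
D → no match
E → no match — must start with "200"

A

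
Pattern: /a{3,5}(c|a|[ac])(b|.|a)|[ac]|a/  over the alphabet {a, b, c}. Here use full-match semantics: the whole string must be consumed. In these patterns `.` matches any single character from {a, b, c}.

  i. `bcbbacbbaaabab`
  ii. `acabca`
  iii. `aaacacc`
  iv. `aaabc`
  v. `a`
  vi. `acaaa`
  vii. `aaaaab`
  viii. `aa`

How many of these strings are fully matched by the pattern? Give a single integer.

2

i → no match
ii. `acabca` → no match
iii. `aaacacc` → no match
iv. `aaabc` → no match
v. `a` → match
vi. `acaaa` → no match
vii. `aaaaab` → match
viii. `aa` → no match
Total matched: 2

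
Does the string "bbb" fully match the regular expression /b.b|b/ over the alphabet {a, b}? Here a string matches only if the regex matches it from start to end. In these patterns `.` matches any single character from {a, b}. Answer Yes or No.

Yes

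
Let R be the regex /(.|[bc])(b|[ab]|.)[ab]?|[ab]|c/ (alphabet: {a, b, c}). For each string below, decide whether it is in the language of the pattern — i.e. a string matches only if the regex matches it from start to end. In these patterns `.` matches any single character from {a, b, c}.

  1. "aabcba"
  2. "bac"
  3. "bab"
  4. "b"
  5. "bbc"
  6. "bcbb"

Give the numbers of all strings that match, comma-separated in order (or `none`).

1 → no match
2 → no match
3 → match
4 → match
5 → no match
6 → no match

3, 4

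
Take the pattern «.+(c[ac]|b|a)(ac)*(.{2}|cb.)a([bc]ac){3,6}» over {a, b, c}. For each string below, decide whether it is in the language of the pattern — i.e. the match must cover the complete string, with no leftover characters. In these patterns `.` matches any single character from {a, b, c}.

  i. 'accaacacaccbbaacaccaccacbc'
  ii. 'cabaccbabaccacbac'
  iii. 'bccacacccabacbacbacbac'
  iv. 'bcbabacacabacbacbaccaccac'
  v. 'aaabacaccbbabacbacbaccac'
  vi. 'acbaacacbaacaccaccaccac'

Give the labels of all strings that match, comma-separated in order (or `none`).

ii, iii, iv, v, vi

i → no match — must end with 'ac'
ii → match
iii → match
iv → match
v → match
vi → match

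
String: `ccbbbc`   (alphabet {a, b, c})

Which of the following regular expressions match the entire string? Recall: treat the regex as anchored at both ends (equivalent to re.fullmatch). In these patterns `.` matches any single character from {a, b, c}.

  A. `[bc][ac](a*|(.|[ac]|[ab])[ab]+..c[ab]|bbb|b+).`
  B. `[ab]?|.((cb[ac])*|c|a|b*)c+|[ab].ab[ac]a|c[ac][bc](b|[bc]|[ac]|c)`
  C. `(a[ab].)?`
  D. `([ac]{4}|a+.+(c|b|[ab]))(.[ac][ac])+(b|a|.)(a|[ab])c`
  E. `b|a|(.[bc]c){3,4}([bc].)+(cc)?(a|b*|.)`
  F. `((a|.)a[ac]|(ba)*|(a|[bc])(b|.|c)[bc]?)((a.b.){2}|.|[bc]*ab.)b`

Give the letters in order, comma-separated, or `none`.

A

A → match
B → no match
C → no match
D → no match
E → no match
F → no match — must end with `b`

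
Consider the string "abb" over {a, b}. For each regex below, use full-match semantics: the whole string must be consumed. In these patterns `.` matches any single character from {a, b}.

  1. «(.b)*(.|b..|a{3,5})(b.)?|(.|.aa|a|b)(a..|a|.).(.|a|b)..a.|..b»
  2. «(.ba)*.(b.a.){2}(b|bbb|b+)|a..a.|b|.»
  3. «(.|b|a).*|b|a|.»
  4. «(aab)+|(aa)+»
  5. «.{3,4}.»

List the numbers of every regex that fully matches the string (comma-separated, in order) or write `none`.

1, 3

1 → match
2 → no match
3 → match
4 → no match
5 → no match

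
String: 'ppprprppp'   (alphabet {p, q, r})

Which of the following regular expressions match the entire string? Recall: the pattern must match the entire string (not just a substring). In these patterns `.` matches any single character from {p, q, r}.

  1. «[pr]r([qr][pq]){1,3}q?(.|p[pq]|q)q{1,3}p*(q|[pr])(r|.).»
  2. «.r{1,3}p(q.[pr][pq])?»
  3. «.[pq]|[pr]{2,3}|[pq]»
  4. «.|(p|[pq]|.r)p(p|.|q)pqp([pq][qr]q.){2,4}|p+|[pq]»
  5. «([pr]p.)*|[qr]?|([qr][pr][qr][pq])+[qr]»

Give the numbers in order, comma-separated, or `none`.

1 → no match
2 → no match
3 → no match
4 → no match
5 → match

5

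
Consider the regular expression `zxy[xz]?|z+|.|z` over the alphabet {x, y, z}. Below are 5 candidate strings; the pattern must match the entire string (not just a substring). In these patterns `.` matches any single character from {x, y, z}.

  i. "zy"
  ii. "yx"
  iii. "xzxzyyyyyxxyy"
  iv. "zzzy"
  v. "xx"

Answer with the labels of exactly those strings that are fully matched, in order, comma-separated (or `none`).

i → no match
ii → no match
iii → no match
iv → no match
v → no match

none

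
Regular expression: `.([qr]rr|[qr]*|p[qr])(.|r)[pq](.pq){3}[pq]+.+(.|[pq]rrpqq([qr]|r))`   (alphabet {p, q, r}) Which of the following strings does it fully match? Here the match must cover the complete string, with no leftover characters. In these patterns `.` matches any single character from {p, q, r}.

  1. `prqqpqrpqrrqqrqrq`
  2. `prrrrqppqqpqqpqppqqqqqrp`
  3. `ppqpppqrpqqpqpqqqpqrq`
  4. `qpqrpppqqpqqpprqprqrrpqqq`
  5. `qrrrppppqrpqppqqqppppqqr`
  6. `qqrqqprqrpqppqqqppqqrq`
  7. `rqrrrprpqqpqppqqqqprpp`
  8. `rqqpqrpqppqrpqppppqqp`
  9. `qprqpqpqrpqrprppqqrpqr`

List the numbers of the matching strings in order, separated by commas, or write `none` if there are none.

1 → no match
2 → match
3 → no match
4 → no match
5 → match
6 → no match
7 → match
8 → match
9 → no match

2, 5, 7, 8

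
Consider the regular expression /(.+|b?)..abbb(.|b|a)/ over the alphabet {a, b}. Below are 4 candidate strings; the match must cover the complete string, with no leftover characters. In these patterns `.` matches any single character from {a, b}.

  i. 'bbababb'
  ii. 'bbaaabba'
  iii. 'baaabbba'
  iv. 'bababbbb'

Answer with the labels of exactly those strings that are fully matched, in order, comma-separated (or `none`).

i → no match
ii → no match
iii → match
iv → match

iii, iv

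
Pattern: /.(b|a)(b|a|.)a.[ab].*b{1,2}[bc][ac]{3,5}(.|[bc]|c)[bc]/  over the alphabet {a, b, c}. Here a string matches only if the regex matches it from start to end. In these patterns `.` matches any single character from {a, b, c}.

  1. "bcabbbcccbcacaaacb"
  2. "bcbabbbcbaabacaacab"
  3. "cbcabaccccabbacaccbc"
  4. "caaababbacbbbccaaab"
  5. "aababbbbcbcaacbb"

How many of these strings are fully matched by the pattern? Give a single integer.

1 → no match
2 → no match
3 → match
4 → match
5 → match
Total matched: 3

3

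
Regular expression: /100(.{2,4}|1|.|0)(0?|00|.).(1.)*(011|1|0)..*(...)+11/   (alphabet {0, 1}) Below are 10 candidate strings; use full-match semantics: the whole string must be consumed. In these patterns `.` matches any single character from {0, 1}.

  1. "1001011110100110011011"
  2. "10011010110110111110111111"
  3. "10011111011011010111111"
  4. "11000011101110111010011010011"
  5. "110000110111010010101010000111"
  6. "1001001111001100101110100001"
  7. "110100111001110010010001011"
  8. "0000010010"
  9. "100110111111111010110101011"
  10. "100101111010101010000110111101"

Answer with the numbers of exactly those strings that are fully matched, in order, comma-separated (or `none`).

1 → match
2 → match
3 → match
4 → no match — must start with "100"
5 → no match — must start with "100"
6 → no match — must end with "11"
7 → no match — must start with "100"
8. "0000010010" → no match — must start with "100"
9 → match
10 → no match — must end with "11"

1, 2, 3, 9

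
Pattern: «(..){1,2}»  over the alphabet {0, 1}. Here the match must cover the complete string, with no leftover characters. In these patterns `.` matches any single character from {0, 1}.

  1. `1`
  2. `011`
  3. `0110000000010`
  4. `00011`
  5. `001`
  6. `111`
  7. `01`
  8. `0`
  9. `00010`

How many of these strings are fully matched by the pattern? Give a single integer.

1 → no match
2 → no match
3 → no match
4 → no match
5 → no match
6 → no match
7 → match
8 → no match
9 → no match
Total matched: 1

1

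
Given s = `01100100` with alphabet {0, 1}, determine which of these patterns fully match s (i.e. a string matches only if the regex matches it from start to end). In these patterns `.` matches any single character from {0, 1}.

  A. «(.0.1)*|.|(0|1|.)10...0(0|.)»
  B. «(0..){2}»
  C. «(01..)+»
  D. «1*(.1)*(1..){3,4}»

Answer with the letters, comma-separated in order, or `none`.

C

A → no match
B → no match
C → match
D → no match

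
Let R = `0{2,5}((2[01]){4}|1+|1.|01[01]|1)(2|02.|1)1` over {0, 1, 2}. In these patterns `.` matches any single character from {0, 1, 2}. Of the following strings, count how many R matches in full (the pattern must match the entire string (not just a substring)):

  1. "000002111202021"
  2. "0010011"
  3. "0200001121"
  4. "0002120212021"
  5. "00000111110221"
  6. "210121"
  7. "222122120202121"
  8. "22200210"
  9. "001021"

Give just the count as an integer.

3

1 → no match
2 → no match
3 → no match
4 → match
5 → match
6 → no match — must start with "0"
7 → no match — must start with "0"
8 → no match — must start with "0"
9 → match
Total matched: 3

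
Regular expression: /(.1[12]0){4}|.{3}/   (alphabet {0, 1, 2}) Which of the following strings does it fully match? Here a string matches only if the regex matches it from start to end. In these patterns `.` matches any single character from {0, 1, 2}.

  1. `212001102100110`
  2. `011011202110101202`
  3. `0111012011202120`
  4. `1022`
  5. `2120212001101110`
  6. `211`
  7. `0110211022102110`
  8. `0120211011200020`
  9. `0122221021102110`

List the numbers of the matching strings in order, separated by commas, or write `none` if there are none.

5, 6

1 → no match
2 → no match
3 → no match
4 → no match
5 → match
6 → match
7 → no match
8 → no match
9 → no match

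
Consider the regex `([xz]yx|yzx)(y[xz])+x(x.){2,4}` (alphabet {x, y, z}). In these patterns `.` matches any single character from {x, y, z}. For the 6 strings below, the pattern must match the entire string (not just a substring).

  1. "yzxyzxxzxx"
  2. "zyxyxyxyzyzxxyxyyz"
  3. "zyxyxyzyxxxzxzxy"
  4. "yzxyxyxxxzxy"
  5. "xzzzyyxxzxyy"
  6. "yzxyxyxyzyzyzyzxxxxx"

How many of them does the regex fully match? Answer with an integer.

4

1. "yzxyzxxzxx" → match
2 → no match
3 → match
4. "yzxyxyxxxzxy" → match
5. "xzzzyyxxzxyy" → no match
6 → match
Total matched: 4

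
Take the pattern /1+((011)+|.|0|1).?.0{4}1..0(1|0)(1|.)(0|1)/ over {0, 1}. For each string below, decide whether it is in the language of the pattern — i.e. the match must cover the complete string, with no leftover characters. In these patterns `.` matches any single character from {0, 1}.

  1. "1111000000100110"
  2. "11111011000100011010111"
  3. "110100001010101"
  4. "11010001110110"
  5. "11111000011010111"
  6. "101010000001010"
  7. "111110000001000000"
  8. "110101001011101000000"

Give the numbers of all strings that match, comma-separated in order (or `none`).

3, 7

1 → no match
2 → no match
3 → match
4 → no match
5 → no match
6 → no match
7 → match
8 → no match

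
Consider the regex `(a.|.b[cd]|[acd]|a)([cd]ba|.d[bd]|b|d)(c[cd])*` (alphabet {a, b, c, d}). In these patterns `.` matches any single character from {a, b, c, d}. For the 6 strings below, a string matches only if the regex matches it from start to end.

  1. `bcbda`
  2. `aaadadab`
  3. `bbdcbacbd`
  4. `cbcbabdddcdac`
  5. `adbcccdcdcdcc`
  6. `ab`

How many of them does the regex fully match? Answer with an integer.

1. `bcbda` → no match
2. `aaadadab` → no match
3. `bbdcbacbd` → no match
4 → no match
5 → match
6. `ab` → match
Total matched: 2

2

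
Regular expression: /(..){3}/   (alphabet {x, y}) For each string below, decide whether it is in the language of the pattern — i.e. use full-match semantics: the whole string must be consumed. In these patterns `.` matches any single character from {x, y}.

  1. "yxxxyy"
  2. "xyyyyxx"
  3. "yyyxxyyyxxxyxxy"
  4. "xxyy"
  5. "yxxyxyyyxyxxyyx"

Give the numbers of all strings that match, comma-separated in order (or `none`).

1 → match
2 → no match
3 → no match
4 → no match
5 → no match

1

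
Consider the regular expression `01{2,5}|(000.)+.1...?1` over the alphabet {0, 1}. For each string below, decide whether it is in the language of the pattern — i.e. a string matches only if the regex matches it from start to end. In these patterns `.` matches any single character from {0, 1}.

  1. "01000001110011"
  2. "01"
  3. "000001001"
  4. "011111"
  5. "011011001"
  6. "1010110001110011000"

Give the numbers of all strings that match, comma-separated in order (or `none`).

3, 4

1 → no match
2 → no match
3 → match
4 → match
5 → no match
6 → no match — must end with "1"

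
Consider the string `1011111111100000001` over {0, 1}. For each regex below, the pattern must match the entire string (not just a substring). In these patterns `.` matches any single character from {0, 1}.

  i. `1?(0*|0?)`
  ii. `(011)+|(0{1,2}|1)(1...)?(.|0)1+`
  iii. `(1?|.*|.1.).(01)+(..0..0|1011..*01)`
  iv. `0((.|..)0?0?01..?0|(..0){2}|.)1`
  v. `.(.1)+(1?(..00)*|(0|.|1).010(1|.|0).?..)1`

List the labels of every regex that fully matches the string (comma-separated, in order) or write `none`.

i → no match
ii → no match
iii → no match
iv → no match — must start with `0`
v → match

v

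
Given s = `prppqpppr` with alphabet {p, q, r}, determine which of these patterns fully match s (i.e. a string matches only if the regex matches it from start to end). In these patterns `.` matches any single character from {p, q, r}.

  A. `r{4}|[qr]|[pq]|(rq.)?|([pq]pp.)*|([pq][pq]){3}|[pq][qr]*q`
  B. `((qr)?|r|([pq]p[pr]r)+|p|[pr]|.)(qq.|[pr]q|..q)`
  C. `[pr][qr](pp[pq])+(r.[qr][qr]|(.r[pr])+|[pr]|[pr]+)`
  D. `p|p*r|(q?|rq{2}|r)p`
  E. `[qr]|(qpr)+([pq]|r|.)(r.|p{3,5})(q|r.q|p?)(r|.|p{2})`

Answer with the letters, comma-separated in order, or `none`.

A → no match
B → no match
C → match
D → no match
E → no match

C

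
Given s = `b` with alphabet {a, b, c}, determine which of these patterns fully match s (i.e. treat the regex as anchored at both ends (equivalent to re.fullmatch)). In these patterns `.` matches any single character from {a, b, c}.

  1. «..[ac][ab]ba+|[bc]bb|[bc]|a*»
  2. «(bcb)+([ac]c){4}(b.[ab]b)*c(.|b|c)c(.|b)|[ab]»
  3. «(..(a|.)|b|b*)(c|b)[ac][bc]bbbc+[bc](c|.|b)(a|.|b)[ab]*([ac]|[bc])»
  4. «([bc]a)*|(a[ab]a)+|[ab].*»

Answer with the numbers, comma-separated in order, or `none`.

1 → match
2 → match
3 → no match
4 → match

1, 2, 4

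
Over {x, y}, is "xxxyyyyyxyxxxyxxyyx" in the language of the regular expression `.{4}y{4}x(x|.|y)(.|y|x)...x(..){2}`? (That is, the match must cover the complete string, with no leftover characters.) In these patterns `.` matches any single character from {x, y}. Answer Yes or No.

Yes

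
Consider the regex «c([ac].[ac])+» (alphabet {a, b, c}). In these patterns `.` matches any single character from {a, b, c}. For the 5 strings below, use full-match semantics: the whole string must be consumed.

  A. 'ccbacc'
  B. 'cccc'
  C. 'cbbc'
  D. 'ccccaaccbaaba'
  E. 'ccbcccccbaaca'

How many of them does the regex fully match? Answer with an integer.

3

A. 'ccbacc' → no match
B. 'cccc' → match
C. 'cbbc' → no match
D → match
E → match
Total matched: 3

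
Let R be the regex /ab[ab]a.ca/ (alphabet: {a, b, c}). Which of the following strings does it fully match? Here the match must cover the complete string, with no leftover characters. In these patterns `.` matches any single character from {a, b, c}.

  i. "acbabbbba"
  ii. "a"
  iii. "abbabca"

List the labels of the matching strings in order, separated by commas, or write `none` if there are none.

iii

i. "acbabbbba" → no match — must start with "ab"
ii. "a" → no match — must start with "ab"
iii. "abbabca" → match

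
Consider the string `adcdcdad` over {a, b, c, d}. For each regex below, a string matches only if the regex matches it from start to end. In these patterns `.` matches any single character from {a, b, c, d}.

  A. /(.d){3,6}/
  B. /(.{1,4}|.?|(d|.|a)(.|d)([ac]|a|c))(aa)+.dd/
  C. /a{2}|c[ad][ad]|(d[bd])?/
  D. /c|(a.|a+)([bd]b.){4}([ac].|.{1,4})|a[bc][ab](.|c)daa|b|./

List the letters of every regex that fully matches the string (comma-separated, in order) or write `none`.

A

A → match
B → no match — must end with `dd`
C → no match
D → no match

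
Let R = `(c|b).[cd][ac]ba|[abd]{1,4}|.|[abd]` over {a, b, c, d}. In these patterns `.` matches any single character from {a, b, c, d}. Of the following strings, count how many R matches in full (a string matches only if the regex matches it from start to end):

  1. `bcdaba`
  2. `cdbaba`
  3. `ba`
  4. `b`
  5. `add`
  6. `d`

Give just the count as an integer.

1 → match
2 → no match
3 → match
4 → match
5 → match
6 → match
Total matched: 5

5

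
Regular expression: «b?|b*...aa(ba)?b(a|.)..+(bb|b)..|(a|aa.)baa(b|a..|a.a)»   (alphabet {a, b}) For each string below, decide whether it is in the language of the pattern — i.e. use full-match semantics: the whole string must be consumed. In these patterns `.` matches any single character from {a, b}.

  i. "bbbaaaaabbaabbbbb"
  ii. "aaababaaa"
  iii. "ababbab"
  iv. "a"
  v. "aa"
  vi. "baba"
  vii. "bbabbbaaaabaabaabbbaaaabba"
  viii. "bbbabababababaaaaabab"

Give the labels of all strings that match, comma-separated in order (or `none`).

i → match
ii → no match
iii → no match
iv → no match
v → no match
vi → no match
vii → no match
viii → no match

i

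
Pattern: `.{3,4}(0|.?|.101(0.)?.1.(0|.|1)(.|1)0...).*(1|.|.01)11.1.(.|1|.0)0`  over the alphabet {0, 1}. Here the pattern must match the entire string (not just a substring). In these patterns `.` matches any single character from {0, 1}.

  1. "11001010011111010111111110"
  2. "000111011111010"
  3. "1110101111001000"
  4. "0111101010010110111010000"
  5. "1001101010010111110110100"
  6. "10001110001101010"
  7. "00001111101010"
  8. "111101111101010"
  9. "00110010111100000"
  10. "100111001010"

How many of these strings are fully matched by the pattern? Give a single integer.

6

1 → match
2 → match
3 → no match
4 → match
5 → no match
6 → match
7 → match
8 → match
9 → no match
10 → no match
Total matched: 6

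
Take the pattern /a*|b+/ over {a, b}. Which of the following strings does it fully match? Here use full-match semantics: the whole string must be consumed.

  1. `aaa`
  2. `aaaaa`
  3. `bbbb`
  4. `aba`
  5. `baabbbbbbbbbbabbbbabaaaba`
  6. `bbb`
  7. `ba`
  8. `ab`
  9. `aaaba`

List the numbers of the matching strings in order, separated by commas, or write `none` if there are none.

1, 2, 3, 6

1 → match
2 → match
3 → match
4 → no match
5 → no match
6 → match
7 → no match
8 → no match
9 → no match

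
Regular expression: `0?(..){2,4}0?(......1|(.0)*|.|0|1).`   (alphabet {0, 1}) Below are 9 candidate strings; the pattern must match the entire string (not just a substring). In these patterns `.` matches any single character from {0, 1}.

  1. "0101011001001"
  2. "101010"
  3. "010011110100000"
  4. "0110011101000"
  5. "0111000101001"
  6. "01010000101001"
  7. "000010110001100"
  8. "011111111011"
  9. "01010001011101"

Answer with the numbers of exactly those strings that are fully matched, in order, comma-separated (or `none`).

1 → no match
2 → match
3 → no match
4 → no match
5 → no match
6 → no match
7 → no match
8 → match
9 → no match

2, 8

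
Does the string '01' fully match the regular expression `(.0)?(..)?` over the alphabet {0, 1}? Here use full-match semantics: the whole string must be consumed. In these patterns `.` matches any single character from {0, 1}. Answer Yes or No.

Yes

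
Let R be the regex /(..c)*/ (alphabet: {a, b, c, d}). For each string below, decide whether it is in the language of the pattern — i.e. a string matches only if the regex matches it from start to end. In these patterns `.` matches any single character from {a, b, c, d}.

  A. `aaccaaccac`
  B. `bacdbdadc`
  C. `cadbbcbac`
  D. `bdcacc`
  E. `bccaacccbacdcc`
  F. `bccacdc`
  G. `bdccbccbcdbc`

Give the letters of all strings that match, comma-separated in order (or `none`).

A → no match
B → no match
C → no match
D → match
E → no match
F → no match
G → match

D, G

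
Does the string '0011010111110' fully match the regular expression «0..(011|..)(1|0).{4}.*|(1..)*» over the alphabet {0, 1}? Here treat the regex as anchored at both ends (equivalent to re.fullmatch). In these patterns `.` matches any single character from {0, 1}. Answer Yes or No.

Yes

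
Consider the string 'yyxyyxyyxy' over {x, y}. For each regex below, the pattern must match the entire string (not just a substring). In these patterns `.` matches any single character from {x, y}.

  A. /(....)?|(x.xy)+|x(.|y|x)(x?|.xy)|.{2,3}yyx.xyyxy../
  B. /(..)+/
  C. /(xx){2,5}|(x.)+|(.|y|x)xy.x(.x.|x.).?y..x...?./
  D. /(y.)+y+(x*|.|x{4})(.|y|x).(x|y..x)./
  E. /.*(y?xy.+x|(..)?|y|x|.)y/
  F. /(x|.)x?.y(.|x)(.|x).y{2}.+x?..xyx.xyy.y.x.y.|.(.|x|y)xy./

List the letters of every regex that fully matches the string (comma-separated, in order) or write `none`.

B, E

A → no match
B → match
C → no match
D → no match
E → match
F → no match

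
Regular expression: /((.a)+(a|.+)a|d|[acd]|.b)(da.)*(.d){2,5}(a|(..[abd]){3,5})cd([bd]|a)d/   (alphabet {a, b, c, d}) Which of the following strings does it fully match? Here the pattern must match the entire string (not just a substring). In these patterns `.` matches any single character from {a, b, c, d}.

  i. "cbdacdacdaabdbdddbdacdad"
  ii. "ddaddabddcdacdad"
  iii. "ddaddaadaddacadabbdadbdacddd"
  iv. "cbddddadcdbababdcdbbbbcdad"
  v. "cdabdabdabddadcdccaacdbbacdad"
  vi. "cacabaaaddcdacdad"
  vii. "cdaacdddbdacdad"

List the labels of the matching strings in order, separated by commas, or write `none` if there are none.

i, ii, iv, v, vi, vii

i → match
ii → match
iii → no match
iv → match
v → match
vi → match
vii → match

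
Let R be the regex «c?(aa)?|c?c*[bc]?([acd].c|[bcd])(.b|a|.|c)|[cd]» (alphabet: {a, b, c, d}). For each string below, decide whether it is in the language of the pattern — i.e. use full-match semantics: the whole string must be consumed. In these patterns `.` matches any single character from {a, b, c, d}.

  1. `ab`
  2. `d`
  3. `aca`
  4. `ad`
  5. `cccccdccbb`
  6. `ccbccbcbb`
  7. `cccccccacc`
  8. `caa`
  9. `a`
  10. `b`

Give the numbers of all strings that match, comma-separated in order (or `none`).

1 → no match
2 → match
3 → no match
4 → no match
5 → match
6 → no match
7 → match
8 → match
9 → no match
10 → no match

2, 5, 7, 8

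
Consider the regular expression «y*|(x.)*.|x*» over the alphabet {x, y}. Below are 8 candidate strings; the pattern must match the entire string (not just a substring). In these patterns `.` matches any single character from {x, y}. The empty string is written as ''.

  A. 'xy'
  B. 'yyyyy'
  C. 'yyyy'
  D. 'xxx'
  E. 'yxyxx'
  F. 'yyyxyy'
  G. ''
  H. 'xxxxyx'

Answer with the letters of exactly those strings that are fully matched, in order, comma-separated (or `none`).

A → no match
B → match
C → match
D → match
E → no match
F → no match
G → match
H → no match

B, C, D, G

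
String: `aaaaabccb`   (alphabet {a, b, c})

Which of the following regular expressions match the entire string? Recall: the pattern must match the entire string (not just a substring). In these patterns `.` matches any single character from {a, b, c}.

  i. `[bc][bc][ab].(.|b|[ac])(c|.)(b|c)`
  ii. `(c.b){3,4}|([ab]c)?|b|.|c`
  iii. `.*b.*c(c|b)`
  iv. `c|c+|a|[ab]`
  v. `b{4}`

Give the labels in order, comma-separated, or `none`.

iii

i → no match
ii → no match
iii → match
iv → no match
v → no match — must start with `b`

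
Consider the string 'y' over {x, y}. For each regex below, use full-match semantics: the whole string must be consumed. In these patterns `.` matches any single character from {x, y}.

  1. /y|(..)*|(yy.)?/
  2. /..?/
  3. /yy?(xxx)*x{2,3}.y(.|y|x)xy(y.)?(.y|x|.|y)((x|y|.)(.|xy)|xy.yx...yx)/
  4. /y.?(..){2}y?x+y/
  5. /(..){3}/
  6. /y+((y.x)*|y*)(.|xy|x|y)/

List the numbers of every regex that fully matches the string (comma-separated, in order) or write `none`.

1, 2

1 → match
2 → match
3 → no match
4 → no match — must end with 'xy'
5 → no match
6 → no match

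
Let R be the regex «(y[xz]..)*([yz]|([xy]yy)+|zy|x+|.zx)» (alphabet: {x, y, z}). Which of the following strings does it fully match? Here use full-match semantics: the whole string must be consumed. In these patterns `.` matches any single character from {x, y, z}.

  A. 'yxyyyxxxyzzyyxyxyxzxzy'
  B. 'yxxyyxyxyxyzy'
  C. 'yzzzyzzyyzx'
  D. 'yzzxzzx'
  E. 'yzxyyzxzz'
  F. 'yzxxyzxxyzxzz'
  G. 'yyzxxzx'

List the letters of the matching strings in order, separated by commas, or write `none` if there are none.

A, B, C, D, E, F

A → match
B → match
C → match
D → match
E → match
F → match
G → no match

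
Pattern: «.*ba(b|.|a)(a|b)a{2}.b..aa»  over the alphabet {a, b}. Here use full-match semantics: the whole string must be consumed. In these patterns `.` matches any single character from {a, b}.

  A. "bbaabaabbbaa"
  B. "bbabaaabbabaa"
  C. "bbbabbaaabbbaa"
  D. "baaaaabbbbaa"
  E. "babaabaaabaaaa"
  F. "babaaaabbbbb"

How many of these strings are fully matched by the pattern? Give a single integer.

4

A → no match
B → match
C → match
D → match
E → match
F → no match — must end with "aa"
Total matched: 4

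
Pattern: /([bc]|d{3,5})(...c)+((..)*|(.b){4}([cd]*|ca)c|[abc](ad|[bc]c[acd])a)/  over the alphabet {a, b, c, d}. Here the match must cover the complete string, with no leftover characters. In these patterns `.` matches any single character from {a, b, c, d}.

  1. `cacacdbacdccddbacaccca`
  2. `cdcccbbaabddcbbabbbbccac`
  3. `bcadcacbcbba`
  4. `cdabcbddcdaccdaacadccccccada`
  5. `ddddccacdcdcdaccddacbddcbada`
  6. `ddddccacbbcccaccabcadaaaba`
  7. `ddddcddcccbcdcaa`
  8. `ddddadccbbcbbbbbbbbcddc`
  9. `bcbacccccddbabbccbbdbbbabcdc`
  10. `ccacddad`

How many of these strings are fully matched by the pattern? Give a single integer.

4

1 → no match
2 → no match
3 → no match
4 → no match
5 → match
6 → match
7 → match
8 → match
9 → no match
10 → no match
Total matched: 4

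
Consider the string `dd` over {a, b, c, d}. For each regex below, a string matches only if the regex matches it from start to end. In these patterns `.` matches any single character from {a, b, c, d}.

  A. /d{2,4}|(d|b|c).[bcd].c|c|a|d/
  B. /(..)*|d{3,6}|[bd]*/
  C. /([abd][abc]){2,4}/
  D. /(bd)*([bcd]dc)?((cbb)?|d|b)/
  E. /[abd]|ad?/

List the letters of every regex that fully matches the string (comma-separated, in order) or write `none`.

A, B

A → match
B → match
C → no match
D → no match
E → no match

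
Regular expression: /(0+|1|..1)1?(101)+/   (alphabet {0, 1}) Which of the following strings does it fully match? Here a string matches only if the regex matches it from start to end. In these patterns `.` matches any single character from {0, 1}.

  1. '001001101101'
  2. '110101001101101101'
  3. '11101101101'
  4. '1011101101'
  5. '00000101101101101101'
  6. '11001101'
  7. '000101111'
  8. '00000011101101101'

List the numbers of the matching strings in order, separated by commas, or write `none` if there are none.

1 → no match
2 → no match
3 → match
4 → match
5 → match
6 → no match
7 → no match — must end with '101'
8 → no match

3, 4, 5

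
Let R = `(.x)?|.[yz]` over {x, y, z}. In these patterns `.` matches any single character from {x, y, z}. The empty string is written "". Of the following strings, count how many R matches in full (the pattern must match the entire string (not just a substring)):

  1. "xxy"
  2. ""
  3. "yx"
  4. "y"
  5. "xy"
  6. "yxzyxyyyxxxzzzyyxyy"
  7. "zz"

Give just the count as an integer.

1 → no match
2 → match
3 → match
4 → no match
5 → match
6 → no match
7 → match
Total matched: 4

4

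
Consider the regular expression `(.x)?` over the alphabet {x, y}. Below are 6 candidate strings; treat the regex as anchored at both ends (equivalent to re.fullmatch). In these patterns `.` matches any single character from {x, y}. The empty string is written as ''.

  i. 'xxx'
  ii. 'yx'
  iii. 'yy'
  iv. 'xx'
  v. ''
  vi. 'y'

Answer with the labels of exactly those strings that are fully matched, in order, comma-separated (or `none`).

ii, iv, v

i → no match
ii → match
iii → no match
iv → match
v → match
vi → no match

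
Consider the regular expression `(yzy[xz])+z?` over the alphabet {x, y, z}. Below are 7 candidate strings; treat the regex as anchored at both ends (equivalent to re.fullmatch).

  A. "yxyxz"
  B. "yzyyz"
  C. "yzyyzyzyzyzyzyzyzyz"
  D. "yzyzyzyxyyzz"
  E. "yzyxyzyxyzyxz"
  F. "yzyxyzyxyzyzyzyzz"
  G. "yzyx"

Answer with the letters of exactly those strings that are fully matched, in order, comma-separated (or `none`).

E, F, G

A → no match — must start with "yzy"
B → no match
C → no match
D → no match
E → match
F → match
G → match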